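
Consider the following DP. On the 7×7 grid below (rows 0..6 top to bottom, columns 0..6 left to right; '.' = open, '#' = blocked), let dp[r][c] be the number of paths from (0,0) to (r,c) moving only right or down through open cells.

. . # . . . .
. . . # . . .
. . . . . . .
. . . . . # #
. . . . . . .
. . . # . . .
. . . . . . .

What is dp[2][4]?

r\c   0   1   2   3   4   5   6
  0   1   1   0   0   0   0   0
  1   1   2   2   0   0   0   0
  2   1   3   5   5   5   5   5
  3   1   4   9  14  19   0   0
  4   1   5  14  28  47  47  47
  5   1   6  20   0  47  94 141
  6   1   7  27  27  74 168 309

5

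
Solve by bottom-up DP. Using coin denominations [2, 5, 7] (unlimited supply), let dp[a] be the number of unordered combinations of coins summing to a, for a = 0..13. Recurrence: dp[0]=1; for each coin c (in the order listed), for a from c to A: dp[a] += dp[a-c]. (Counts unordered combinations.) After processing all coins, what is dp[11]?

after  coin     0     1     2     3     4     5     6     7     8     9    10    11    12    13
          2     1     0     1     0     1     0     1     0     1     0     1     0     1     0
          5     1     0     1     0     1     1     1     1     1     1     2     1     2     1
          7     1     0     1     0     1     1     1     2     1     2     2     2     3     2

2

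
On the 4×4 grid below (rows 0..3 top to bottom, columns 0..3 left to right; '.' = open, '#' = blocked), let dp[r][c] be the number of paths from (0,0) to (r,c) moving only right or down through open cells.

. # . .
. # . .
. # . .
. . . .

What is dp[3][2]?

1

r\c   0   1   2   3
  0   1   0   0   0
  1   1   0   0   0
  2   1   0   0   0
  3   1   1   1   1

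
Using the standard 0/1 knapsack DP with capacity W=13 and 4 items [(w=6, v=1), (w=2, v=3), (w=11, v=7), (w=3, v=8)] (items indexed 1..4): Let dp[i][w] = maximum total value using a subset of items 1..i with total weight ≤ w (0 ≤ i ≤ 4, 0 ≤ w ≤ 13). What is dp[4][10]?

11

i\w   0   1   2   3   4   5   6   7   8   9  10  11  12  13
  0   0   0   0   0   0   0   0   0   0   0   0   0   0   0
  1   0   0   0   0   0   0   1   1   1   1   1   1   1   1
  2   0   0   3   3   3   3   3   3   4   4   4   4   4   4
  3   0   0   3   3   3   3   3   3   4   4   4   7   7  10
  4   0   0   3   8   8  11  11  11  11  11  11  12  12  12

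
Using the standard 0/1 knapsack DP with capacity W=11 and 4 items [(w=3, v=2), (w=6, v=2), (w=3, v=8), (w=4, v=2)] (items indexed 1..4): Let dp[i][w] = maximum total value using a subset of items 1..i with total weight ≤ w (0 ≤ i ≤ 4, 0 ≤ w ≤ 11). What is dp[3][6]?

i\w   0   1   2   3   4   5   6   7   8   9  10  11
  0   0   0   0   0   0   0   0   0   0   0   0   0
  1   0   0   0   2   2   2   2   2   2   2   2   2
  2   0   0   0   2   2   2   2   2   2   4   4   4
  3   0   0   0   8   8   8  10  10  10  10  10  10
  4   0   0   0   8   8   8  10  10  10  10  12  12

10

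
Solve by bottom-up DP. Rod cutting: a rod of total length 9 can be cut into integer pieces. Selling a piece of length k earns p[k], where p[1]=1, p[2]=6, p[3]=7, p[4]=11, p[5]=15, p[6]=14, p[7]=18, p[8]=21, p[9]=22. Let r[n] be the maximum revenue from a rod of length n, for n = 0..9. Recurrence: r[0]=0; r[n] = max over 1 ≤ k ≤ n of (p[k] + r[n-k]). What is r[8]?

   n    0    1    2    3    4    5    6    7    8    9
r[n]    0    1    6    7   12   15   18   21   24   27

24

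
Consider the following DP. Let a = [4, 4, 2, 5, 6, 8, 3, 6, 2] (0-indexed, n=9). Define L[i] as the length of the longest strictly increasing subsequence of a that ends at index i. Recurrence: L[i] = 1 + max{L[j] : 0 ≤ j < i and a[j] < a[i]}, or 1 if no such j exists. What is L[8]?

1

   i    0    1    2    3    4    5    6    7    8
a[i]    4    4    2    5    6    8    3    6    2
L[i]    1    1    1    2    3    4    2    3    1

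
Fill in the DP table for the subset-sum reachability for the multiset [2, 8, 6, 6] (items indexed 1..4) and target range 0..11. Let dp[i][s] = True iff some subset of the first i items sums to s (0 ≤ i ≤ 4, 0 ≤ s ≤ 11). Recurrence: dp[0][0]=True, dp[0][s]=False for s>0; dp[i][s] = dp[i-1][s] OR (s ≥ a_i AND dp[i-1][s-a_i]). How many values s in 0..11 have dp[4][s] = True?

i\s   0   1   2   3   4   5   6   7   8   9  10  11
  0   T   F   F   F   F   F   F   F   F   F   F   F
  1   T   F   T   F   F   F   F   F   F   F   F   F
  2   T   F   T   F   F   F   F   F   T   F   T   F
  3   T   F   T   F   F   F   T   F   T   F   T   F
  4   T   F   T   F   F   F   T   F   T   F   T   F

5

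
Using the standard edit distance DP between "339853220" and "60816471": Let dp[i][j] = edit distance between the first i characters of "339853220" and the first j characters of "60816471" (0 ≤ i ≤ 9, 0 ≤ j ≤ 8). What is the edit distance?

8

   ''  6  0  8  1  6  4  7  1
''  0  1  2  3  4  5  6  7  8
 3  1  1  2  3  4  5  6  7  8
 3  2  2  2  3  4  5  6  7  8
 9  3  3  3  3  4  5  6  7  8
 8  4  4  4  3  4  5  6  7  8
 5  5  5  5  4  4  5  6  7  8
 3  6  6  6  5  5  5  6  7  8
 2  7  7  7  6  6  6  6  7  8
 2  8  8  8  7  7  7  7  7  8
 0  9  9  8  8  8  8  8  8  8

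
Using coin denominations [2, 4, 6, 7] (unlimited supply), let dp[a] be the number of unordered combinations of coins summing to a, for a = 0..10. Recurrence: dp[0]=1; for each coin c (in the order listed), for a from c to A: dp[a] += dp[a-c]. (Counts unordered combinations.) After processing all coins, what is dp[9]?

after  coin     0     1     2     3     4     5     6     7     8     9    10
          2     1     0     1     0     1     0     1     0     1     0     1
          4     1     0     1     0     2     0     2     0     3     0     3
          6     1     0     1     0     2     0     3     0     4     0     5
          7     1     0     1     0     2     0     3     1     4     1     5

1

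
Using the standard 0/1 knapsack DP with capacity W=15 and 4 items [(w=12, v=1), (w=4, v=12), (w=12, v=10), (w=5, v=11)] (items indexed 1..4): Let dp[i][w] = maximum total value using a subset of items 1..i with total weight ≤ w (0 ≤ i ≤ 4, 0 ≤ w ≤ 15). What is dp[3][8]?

12

i\w   0   1   2   3   4   5   6   7   8   9  10  11  12  13  14  15
  0   0   0   0   0   0   0   0   0   0   0   0   0   0   0   0   0
  1   0   0   0   0   0   0   0   0   0   0   0   0   1   1   1   1
  2   0   0   0   0  12  12  12  12  12  12  12  12  12  12  12  12
  3   0   0   0   0  12  12  12  12  12  12  12  12  12  12  12  12
  4   0   0   0   0  12  12  12  12  12  23  23  23  23  23  23  23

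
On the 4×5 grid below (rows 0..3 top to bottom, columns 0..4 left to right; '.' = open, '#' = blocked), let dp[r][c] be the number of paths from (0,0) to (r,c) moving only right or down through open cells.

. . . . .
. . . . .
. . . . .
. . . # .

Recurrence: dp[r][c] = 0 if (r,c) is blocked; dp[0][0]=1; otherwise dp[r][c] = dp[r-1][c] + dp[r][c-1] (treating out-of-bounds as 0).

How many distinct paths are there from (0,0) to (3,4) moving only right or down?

15

r\c   0   1   2   3   4
  0   1   1   1   1   1
  1   1   2   3   4   5
  2   1   3   6  10  15
  3   1   4  10   0  15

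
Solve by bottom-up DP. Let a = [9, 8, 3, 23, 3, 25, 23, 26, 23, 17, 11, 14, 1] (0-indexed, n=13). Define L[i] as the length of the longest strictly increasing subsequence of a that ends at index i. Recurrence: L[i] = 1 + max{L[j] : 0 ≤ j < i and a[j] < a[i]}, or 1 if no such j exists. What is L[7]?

4

   i    0    1    2    3    4    5    6    7    8    9   10   11   12
a[i]    9    8    3   23    3   25   23   26   23   17   11   14    1
L[i]    1    1    1    2    1    3    2    4    2    2    2    3    1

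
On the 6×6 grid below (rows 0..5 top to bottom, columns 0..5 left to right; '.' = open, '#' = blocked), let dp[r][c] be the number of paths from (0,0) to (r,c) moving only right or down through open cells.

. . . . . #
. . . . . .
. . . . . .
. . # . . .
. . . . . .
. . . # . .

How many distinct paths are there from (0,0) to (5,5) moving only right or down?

125

r\c   0   1   2   3   4   5
  0   1   1   1   1   1   0
  1   1   2   3   4   5   5
  2   1   3   6  10  15  20
  3   1   4   0  10  25  45
  4   1   5   5  15  40  85
  5   1   6  11   0  40 125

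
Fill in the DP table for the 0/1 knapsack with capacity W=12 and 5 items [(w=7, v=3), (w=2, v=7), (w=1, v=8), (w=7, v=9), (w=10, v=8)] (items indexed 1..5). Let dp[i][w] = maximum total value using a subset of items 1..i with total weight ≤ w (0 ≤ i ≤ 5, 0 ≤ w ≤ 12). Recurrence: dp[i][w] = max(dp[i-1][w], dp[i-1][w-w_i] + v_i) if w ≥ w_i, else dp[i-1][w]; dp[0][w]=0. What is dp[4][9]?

17

i\w   0   1   2   3   4   5   6   7   8   9  10  11  12
  0   0   0   0   0   0   0   0   0   0   0   0   0   0
  1   0   0   0   0   0   0   0   3   3   3   3   3   3
  2   0   0   7   7   7   7   7   7   7  10  10  10  10
  3   0   8   8  15  15  15  15  15  15  15  18  18  18
  4   0   8   8  15  15  15  15  15  17  17  24  24  24
  5   0   8   8  15  15  15  15  15  17  17  24  24  24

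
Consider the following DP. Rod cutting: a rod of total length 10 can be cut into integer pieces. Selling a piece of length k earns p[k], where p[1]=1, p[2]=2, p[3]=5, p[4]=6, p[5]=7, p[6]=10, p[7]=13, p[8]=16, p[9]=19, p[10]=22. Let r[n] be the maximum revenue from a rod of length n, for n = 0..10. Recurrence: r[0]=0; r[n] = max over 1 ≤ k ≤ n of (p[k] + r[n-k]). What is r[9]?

19

   n    0    1    2    3    4    5    6    7    8    9   10
r[n]    0    1    2    5    6    7   10   13   16   19   22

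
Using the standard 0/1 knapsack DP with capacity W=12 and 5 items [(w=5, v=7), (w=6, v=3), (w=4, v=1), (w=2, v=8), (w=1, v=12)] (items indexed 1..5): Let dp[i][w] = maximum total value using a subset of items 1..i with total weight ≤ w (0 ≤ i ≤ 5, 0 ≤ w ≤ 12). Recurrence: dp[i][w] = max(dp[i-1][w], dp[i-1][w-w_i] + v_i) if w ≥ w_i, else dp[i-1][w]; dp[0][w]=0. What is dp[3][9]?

i\w   0   1   2   3   4   5   6   7   8   9  10  11  12
  0   0   0   0   0   0   0   0   0   0   0   0   0   0
  1   0   0   0   0   0   7   7   7   7   7   7   7   7
  2   0   0   0   0   0   7   7   7   7   7   7  10  10
  3   0   0   0   0   1   7   7   7   7   8   8  10  10
  4   0   0   8   8   8   8   9  15  15  15  15  16  16
  5   0  12  12  20  20  20  20  21  27  27  27  27  28

8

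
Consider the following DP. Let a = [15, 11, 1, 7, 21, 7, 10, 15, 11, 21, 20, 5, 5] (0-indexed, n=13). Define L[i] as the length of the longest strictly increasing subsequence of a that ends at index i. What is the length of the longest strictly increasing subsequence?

   i    0    1    2    3    4    5    6    7    8    9   10   11   12
a[i]   15   11    1    7   21    7   10   15   11   21   20    5    5
L[i]    1    1    1    2    3    2    3    4    4    5    5    2    2

5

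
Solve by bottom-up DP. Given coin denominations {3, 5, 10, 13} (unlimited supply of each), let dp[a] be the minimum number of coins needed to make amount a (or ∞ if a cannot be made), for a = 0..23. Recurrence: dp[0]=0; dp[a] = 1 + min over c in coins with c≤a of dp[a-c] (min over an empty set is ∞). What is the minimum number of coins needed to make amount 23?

2

 a  0  1  2  3  4  5  6  7  8  9 10 11 12 13 14 15 16 17 18 19 20 21 22 23
dp  0  -  -  1  -  1  2  -  2  3  1  3  4  1  4  2  2  5  2  3  2  3  4  2
(- denotes ∞ / unreachable)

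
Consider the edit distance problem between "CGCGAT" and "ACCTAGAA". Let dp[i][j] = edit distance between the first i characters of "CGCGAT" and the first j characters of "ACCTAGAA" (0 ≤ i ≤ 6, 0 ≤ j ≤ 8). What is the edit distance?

   ''  A  C  C  T  A  G  A  A
''  0  1  2  3  4  5  6  7  8
 C  1  1  1  2  3  4  5  6  7
 G  2  2  2  2  3  4  4  5  6
 C  3  3  2  2  3  4  5  5  6
 G  4  4  3  3  3  4  4  5  6
 A  5  4  4  4  4  3  4  4  5
 T  6  5  5  5  4  4  4  5  5

5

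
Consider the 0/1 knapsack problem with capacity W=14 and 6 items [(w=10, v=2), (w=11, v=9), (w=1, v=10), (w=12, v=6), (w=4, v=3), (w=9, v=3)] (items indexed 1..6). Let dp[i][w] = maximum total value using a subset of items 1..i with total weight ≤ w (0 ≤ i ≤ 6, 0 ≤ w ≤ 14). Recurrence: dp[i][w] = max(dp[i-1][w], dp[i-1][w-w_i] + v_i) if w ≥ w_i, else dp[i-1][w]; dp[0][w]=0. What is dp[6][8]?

13

i\w   0   1   2   3   4   5   6   7   8   9  10  11  12  13  14
  0   0   0   0   0   0   0   0   0   0   0   0   0   0   0   0
  1   0   0   0   0   0   0   0   0   0   0   2   2   2   2   2
  2   0   0   0   0   0   0   0   0   0   0   2   9   9   9   9
  3   0  10  10  10  10  10  10  10  10  10  10  12  19  19  19
  4   0  10  10  10  10  10  10  10  10  10  10  12  19  19  19
  5   0  10  10  10  10  13  13  13  13  13  13  13  19  19  19
  6   0  10  10  10  10  13  13  13  13  13  13  13  19  19  19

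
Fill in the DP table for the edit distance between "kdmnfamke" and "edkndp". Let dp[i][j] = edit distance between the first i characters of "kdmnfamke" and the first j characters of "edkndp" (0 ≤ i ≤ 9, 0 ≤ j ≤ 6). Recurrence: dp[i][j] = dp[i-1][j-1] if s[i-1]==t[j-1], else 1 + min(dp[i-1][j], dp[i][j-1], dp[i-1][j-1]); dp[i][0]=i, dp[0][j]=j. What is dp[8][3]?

6

   ''  e  d  k  n  d  p
''  0  1  2  3  4  5  6
 k  1  1  2  2  3  4  5
 d  2  2  1  2  3  3  4
 m  3  3  2  2  3  4  4
 n  4  4  3  3  2  3  4
 f  5  5  4  4  3  3  4
 a  6  6  5  5  4  4  4
 m  7  7  6  6  5  5  5
 k  8  8  7  6  6  6  6
 e  9  8  8  7  7  7  7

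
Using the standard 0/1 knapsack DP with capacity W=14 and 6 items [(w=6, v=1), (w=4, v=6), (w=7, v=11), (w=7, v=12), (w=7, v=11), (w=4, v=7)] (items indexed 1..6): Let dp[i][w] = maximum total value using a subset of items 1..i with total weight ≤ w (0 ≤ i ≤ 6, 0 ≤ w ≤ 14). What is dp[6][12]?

19

i\w   0   1   2   3   4   5   6   7   8   9  10  11  12  13  14
  0   0   0   0   0   0   0   0   0   0   0   0   0   0   0   0
  1   0   0   0   0   0   0   1   1   1   1   1   1   1   1   1
  2   0   0   0   0   6   6   6   6   6   6   7   7   7   7   7
  3   0   0   0   0   6   6   6  11  11  11  11  17  17  17  17
  4   0   0   0   0   6   6   6  12  12  12  12  18  18  18  23
  5   0   0   0   0   6   6   6  12  12  12  12  18  18  18  23
  6   0   0   0   0   7   7   7  12  13  13  13  19  19  19  23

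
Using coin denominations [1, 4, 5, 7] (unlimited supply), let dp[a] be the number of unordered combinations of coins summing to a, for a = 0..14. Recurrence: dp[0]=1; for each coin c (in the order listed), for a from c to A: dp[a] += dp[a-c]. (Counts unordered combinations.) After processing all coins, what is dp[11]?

after  coin     0     1     2     3     4     5     6     7     8     9    10    11    12    13    14
          1     1     1     1     1     1     1     1     1     1     1     1     1     1     1     1
          4     1     1     1     1     2     2     2     2     3     3     3     3     4     4     4
          5     1     1     1     1     2     3     3     3     4     5     6     6     7     8     9
          7     1     1     1     1     2     3     3     4     5     6     7     8    10    11    13

8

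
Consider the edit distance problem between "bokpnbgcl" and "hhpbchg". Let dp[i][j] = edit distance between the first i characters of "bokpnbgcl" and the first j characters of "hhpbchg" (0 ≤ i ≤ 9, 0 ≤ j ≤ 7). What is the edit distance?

   ''  h  h  p  b  c  h  g
''  0  1  2  3  4  5  6  7
 b  1  1  2  3  3  4  5  6
 o  2  2  2  3  4  4  5  6
 k  3  3  3  3  4  5  5  6
 p  4  4  4  3  4  5  6  6
 n  5  5  5  4  4  5  6  7
 b  6  6  6  5  4  5  6  7
 g  7  7  7  6  5  5  6  6
 c  8  8  8  7  6  5  6  7
 l  9  9  9  8  7  6  6  7

7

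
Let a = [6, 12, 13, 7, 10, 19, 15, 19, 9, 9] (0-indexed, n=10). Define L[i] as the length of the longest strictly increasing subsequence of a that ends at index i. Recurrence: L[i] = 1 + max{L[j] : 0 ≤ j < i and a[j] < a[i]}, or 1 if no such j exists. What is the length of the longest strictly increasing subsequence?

5

   i    0    1    2    3    4    5    6    7    8    9
a[i]    6   12   13    7   10   19   15   19    9    9
L[i]    1    2    3    2    3    4    4    5    3    3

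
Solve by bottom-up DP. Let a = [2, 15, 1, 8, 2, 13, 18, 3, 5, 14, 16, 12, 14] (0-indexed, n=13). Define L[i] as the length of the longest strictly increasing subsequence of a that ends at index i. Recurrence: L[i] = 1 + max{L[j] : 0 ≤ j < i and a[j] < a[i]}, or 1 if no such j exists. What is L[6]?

   i    0    1    2    3    4    5    6    7    8    9   10   11   12
a[i]    2   15    1    8    2   13   18    3    5   14   16   12   14
L[i]    1    2    1    2    2    3    4    3    4    5    6    5    6

4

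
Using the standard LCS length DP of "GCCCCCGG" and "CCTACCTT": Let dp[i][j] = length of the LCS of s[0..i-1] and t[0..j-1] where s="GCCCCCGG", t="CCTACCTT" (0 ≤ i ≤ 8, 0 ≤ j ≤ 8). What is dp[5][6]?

   ''  C  C  T  A  C  C  T  T
''  0  0  0  0  0  0  0  0  0
 G  0  0  0  0  0  0  0  0  0
 C  0  1  1  1  1  1  1  1  1
 C  0  1  2  2  2  2  2  2  2
 C  0  1  2  2  2  3  3  3  3
 C  0  1  2  2  2  3  4  4  4
 C  0  1  2  2  2  3  4  4  4
 G  0  1  2  2  2  3  4  4  4
 G  0  1  2  2  2  3  4  4  4

4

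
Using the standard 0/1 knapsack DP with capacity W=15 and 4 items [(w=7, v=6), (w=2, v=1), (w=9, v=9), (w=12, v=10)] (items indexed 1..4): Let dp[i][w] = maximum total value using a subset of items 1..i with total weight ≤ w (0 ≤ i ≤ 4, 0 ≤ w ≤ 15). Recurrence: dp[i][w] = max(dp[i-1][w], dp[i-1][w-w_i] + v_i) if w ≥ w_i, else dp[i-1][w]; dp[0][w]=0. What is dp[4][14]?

11

i\w   0   1   2   3   4   5   6   7   8   9  10  11  12  13  14  15
  0   0   0   0   0   0   0   0   0   0   0   0   0   0   0   0   0
  1   0   0   0   0   0   0   0   6   6   6   6   6   6   6   6   6
  2   0   0   1   1   1   1   1   6   6   7   7   7   7   7   7   7
  3   0   0   1   1   1   1   1   6   6   9   9  10  10  10  10  10
  4   0   0   1   1   1   1   1   6   6   9   9  10  10  10  11  11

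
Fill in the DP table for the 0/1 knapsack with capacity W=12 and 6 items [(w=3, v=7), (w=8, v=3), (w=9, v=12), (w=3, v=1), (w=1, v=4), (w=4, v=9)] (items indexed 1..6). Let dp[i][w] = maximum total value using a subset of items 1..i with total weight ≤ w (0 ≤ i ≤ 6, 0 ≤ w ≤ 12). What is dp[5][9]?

12

i\w   0   1   2   3   4   5   6   7   8   9  10  11  12
  0   0   0   0   0   0   0   0   0   0   0   0   0   0
  1   0   0   0   7   7   7   7   7   7   7   7   7   7
  2   0   0   0   7   7   7   7   7   7   7   7  10  10
  3   0   0   0   7   7   7   7   7   7  12  12  12  19
  4   0   0   0   7   7   7   8   8   8  12  12  12  19
  5   0   4   4   7  11  11  11  12  12  12  16  16  19
  6   0   4   4   7  11  13  13  16  20  20  20  21  21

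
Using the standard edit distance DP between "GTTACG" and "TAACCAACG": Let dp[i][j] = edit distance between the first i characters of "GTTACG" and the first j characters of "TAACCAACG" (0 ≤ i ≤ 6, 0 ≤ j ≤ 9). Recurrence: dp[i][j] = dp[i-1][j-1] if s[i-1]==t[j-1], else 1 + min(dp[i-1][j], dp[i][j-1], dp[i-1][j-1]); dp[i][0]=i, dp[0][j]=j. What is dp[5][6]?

   ''  T  A  A  C  C  A  A  C  G
''  0  1  2  3  4  5  6  7  8  9
 G  1  1  2  3  4  5  6  7  8  8
 T  2  1  2  3  4  5  6  7  8  9
 T  3  2  2  3  4  5  6  7  8  9
 A  4  3  2  2  3  4  5  6  7  8
 C  5  4  3  3  2  3  4  5  6  7
 G  6  5  4  4  3  3  4  5  6  6

4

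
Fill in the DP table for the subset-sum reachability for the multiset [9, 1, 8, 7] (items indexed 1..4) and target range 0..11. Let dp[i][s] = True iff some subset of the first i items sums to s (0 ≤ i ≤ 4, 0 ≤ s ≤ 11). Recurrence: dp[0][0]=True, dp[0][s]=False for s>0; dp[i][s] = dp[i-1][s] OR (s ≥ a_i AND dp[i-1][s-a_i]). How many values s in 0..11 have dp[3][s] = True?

i\s   0   1   2   3   4   5   6   7   8   9  10  11
  0   T   F   F   F   F   F   F   F   F   F   F   F
  1   T   F   F   F   F   F   F   F   F   T   F   F
  2   T   T   F   F   F   F   F   F   F   T   T   F
  3   T   T   F   F   F   F   F   F   T   T   T   F
  4   T   T   F   F   F   F   F   T   T   T   T   F

5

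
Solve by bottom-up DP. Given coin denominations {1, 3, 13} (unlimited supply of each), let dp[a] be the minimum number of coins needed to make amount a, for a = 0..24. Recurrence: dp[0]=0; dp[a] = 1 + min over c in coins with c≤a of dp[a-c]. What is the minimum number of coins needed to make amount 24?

6

 a  0  1  2  3  4  5  6  7  8  9 10 11 12 13 14 15 16 17 18 19 20 21 22 23 24
dp  0  1  2  1  2  3  2  3  4  3  4  5  4  1  2  3  2  3  4  3  4  5  4  5  6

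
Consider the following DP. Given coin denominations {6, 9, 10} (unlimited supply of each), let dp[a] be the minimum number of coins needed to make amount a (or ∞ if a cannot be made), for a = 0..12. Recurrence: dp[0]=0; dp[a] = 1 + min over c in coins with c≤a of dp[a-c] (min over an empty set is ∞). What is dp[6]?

1

 a  0  1  2  3  4  5  6  7  8  9 10 11 12
dp  0  -  -  -  -  -  1  -  -  1  1  -  2
(- denotes ∞ / unreachable)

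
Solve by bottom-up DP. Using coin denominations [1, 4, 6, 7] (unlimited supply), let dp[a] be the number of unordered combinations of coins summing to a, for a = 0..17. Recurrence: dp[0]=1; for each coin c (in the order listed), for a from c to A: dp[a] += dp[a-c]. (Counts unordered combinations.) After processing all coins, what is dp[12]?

after  coin     0     1     2     3     4     5     6     7     8     9    10    11    12    13    14    15    16    17
          1     1     1     1     1     1     1     1     1     1     1     1     1     1     1     1     1     1     1
          4     1     1     1     1     2     2     2     2     3     3     3     3     4     4     4     4     5     5
          6     1     1     1     1     2     2     3     3     4     4     5     5     7     7     8     8    10    10
          7     1     1     1     1     2     2     3     4     5     5     6     7     9    10    12    13    15    16

9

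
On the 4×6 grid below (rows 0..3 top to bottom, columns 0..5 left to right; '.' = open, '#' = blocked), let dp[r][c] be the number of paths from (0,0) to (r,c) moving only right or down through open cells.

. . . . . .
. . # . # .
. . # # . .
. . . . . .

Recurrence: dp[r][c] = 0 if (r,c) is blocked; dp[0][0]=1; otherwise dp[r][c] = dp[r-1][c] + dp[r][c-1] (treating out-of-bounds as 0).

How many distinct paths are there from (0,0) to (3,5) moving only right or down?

5

r\c   0   1   2   3   4   5
  0   1   1   1   1   1   1
  1   1   2   0   1   0   1
  2   1   3   0   0   0   1
  3   1   4   4   4   4   5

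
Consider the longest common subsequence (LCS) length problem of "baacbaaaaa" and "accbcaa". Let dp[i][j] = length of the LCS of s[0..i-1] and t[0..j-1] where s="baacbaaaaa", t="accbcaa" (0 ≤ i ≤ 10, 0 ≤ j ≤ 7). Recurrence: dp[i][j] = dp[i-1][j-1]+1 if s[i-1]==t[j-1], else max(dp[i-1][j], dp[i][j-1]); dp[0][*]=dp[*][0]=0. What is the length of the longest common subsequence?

   ''  a  c  c  b  c  a  a
''  0  0  0  0  0  0  0  0
 b  0  0  0  0  1  1  1  1
 a  0  1  1  1  1  1  2  2
 a  0  1  1  1  1  1  2  3
 c  0  1  2  2  2  2  2  3
 b  0  1  2  2  3  3  3  3
 a  0  1  2  2  3  3  4  4
 a  0  1  2  2  3  3  4  5
 a  0  1  2  2  3  3  4  5
 a  0  1  2  2  3  3  4  5
 a  0  1  2  2  3  3  4  5

5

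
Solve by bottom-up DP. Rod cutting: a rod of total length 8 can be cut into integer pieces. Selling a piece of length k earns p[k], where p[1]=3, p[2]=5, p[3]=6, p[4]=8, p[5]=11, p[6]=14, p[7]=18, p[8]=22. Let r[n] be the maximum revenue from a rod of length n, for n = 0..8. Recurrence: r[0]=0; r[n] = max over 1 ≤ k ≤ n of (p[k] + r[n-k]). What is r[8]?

24

   n    0    1    2    3    4    5    6    7    8
r[n]    0    3    6    9   12   15   18   21   24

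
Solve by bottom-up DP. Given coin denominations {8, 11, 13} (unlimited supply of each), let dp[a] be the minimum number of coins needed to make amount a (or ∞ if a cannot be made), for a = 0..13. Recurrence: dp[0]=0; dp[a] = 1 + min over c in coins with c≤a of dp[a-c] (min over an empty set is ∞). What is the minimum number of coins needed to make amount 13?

 a  0  1  2  3  4  5  6  7  8  9 10 11 12 13
dp  0  -  -  -  -  -  -  -  1  -  -  1  -  1
(- denotes ∞ / unreachable)

1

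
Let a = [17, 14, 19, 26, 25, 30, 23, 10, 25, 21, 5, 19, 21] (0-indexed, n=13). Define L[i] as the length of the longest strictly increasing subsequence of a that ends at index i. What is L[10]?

1

   i    0    1    2    3    4    5    6    7    8    9   10   11   12
a[i]   17   14   19   26   25   30   23   10   25   21    5   19   21
L[i]    1    1    2    3    3    4    3    1    4    3    1    2    3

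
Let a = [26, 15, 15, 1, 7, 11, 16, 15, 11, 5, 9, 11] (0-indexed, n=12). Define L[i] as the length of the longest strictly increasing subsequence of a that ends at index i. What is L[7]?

   i    0    1    2    3    4    5    6    7    8    9   10   11
a[i]   26   15   15    1    7   11   16   15   11    5    9   11
L[i]    1    1    1    1    2    3    4    4    3    2    3    4

4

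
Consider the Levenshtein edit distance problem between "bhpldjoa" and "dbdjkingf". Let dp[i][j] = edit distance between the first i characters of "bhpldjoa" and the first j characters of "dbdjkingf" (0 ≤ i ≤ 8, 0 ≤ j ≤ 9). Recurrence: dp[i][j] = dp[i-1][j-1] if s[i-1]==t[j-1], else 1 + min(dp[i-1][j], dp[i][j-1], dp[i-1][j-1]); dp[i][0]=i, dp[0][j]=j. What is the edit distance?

   ''  d  b  d  j  k  i  n  g  f
''  0  1  2  3  4  5  6  7  8  9
 b  1  1  1  2  3  4  5  6  7  8
 h  2  2  2  2  3  4  5  6  7  8
 p  3  3  3  3  3  4  5  6  7  8
 l  4  4  4  4  4  4  5  6  7  8
 d  5  4  5  4  5  5  5  6  7  8
 j  6  5  5  5  4  5  6  6  7  8
 o  7  6  6  6  5  5  6  7  7  8
 a  8  7  7  7  6  6  6  7  8  8

8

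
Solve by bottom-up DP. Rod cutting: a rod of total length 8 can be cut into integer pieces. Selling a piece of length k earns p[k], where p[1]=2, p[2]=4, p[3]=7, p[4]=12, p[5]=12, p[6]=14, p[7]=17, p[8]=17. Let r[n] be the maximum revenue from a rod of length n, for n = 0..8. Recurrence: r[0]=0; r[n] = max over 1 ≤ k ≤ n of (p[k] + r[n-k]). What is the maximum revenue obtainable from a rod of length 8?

24

   n    0    1    2    3    4    5    6    7    8
r[n]    0    2    4    7   12   14   16   19   24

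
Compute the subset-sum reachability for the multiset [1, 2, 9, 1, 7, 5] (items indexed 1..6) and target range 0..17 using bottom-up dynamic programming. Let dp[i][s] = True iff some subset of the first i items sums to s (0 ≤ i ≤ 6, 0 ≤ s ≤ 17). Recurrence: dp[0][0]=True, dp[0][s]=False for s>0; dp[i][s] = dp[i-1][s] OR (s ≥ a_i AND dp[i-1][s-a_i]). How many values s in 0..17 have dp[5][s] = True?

i\s   0   1   2   3   4   5   6   7   8   9  10  11  12  13  14  15  16  17
  0   T   F   F   F   F   F   F   F   F   F   F   F   F   F   F   F   F   F
  1   T   T   F   F   F   F   F   F   F   F   F   F   F   F   F   F   F   F
  2   T   T   T   T   F   F   F   F   F   F   F   F   F   F   F   F   F   F
  3   T   T   T   T   F   F   F   F   F   T   T   T   T   F   F   F   F   F
  4   T   T   T   T   T   F   F   F   F   T   T   T   T   T   F   F   F   F
  5   T   T   T   T   T   F   F   T   T   T   T   T   T   T   F   F   T   T
  6   T   T   T   T   T   T   T   T   T   T   T   T   T   T   T   T   T   T

14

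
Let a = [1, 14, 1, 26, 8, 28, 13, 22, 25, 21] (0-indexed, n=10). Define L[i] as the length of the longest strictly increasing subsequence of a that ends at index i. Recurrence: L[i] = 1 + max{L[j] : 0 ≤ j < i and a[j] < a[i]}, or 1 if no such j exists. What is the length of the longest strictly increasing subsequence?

5

   i    0    1    2    3    4    5    6    7    8    9
a[i]    1   14    1   26    8   28   13   22   25   21
L[i]    1    2    1    3    2    4    3    4    5    4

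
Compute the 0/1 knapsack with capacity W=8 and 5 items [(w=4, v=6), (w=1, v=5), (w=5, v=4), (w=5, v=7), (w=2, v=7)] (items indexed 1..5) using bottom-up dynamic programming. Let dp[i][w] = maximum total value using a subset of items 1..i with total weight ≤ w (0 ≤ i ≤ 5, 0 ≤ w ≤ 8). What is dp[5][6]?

i\w   0   1   2   3   4   5   6   7   8
  0   0   0   0   0   0   0   0   0   0
  1   0   0   0   0   6   6   6   6   6
  2   0   5   5   5   6  11  11  11  11
  3   0   5   5   5   6  11  11  11  11
  4   0   5   5   5   6  11  12  12  12
  5   0   5   7  12  12  12  13  18  19

13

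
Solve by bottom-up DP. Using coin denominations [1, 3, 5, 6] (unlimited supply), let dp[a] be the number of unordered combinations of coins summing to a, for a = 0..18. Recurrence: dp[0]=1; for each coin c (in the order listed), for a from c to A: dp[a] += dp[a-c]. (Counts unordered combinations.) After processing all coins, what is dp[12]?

after  coin     0     1     2     3     4     5     6     7     8     9    10    11    12    13    14    15    16    17    18
          1     1     1     1     1     1     1     1     1     1     1     1     1     1     1     1     1     1     1     1
          3     1     1     1     2     2     2     3     3     3     4     4     4     5     5     5     6     6     6     7
          5     1     1     1     2     2     3     4     4     5     6     7     8     9    10    11    13    14    15    17
          6     1     1     1     2     2     3     5     5     6     8     9    11    14    15    17    21    23    26    31

14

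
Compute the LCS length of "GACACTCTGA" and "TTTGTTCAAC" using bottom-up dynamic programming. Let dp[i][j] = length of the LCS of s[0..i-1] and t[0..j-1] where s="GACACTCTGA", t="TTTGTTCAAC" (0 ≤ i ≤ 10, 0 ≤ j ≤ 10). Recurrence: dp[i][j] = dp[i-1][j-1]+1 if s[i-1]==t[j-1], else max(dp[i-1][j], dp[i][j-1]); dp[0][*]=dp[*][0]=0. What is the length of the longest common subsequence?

4

   ''  T  T  T  G  T  T  C  A  A  C
''  0  0  0  0  0  0  0  0  0  0  0
 G  0  0  0  0  1  1  1  1  1  1  1
 A  0  0  0  0  1  1  1  1  2  2  2
 C  0  0  0  0  1  1  1  2  2  2  3
 A  0  0  0  0  1  1  1  2  3  3  3
 C  0  0  0  0  1  1  1  2  3  3  4
 T  0  1  1  1  1  2  2  2  3  3  4
 C  0  1  1  1  1  2  2  3  3  3  4
 T  0  1  2  2  2  2  3  3  3  3  4
 G  0  1  2  2  3  3  3  3  3  3  4
 A  0  1  2  2  3  3  3  3  4  4  4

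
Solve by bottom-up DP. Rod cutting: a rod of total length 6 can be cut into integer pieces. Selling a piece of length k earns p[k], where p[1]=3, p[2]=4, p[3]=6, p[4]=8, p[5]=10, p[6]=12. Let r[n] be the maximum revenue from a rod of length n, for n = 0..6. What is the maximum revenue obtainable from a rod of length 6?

   n    0    1    2    3    4    5    6
r[n]    0    3    6    9   12   15   18

18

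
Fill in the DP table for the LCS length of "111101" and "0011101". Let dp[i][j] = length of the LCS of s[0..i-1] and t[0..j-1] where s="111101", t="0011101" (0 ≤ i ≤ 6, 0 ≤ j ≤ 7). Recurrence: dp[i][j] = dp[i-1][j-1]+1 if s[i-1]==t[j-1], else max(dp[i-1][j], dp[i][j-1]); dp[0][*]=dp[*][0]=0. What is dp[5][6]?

   ''  0  0  1  1  1  0  1
''  0  0  0  0  0  0  0  0
 1  0  0  0  1  1  1  1  1
 1  0  0  0  1  2  2  2  2
 1  0  0  0  1  2  3  3  3
 1  0  0  0  1  2  3  3  4
 0  0  1  1  1  2  3  4  4
 1  0  1  1  2  2  3  4  5

4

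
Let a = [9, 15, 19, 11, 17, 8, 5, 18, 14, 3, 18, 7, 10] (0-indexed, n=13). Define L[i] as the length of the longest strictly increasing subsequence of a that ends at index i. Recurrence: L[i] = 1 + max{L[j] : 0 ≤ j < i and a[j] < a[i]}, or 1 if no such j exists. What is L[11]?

2

   i    0    1    2    3    4    5    6    7    8    9   10   11   12
a[i]    9   15   19   11   17    8    5   18   14    3   18    7   10
L[i]    1    2    3    2    3    1    1    4    3    1    4    2    3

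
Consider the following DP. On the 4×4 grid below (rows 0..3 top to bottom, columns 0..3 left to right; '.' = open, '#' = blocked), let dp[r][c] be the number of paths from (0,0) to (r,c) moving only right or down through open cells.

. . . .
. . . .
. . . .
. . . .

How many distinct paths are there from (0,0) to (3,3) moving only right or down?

20

r\c   0   1   2   3
  0   1   1   1   1
  1   1   2   3   4
  2   1   3   6  10
  3   1   4  10  20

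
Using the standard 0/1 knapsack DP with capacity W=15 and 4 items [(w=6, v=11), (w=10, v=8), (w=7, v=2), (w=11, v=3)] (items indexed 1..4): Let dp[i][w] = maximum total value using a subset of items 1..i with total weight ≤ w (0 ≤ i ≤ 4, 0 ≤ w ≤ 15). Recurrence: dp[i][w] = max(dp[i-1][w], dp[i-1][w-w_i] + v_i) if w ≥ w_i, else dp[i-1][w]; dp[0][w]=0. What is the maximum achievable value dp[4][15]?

13

i\w   0   1   2   3   4   5   6   7   8   9  10  11  12  13  14  15
  0   0   0   0   0   0   0   0   0   0   0   0   0   0   0   0   0
  1   0   0   0   0   0   0  11  11  11  11  11  11  11  11  11  11
  2   0   0   0   0   0   0  11  11  11  11  11  11  11  11  11  11
  3   0   0   0   0   0   0  11  11  11  11  11  11  11  13  13  13
  4   0   0   0   0   0   0  11  11  11  11  11  11  11  13  13  13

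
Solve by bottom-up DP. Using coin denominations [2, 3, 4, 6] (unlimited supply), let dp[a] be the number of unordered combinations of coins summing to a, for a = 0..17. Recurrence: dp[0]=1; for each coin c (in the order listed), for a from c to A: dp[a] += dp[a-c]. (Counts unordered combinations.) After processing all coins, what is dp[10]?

7

after  coin     0     1     2     3     4     5     6     7     8     9    10    11    12    13    14    15    16    17
          2     1     0     1     0     1     0     1     0     1     0     1     0     1     0     1     0     1     0
          3     1     0     1     1     1     1     2     1     2     2     2     2     3     2     3     3     3     3
          4     1     0     1     1     2     1     3     2     4     3     5     4     7     5     8     7    10     8
          6     1     0     1     1     2     1     4     2     5     4     7     5    11     7    13    11    17    13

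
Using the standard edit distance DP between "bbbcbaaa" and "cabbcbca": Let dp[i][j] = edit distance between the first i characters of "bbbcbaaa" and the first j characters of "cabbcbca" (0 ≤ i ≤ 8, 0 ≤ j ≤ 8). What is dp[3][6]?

3

   ''  c  a  b  b  c  b  c  a
''  0  1  2  3  4  5  6  7  8
 b  1  1  2  2  3  4  5  6  7
 b  2  2  2  2  2  3  4  5  6
 b  3  3  3  2  2  3  3  4  5
 c  4  3  4  3  3  2  3  3  4
 b  5  4  4  4  3  3  2  3  4
 a  6  5  4  5  4  4  3  3  3
 a  7  6  5  5  5  5  4  4  3
 a  8  7  6  6  6  6  5  5  4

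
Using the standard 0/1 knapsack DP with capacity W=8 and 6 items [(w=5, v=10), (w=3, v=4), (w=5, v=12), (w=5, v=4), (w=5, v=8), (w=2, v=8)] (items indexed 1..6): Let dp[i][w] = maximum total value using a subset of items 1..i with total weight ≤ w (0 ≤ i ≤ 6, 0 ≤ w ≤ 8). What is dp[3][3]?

4

i\w   0   1   2   3   4   5   6   7   8
  0   0   0   0   0   0   0   0   0   0
  1   0   0   0   0   0  10  10  10  10
  2   0   0   0   4   4  10  10  10  14
  3   0   0   0   4   4  12  12  12  16
  4   0   0   0   4   4  12  12  12  16
  5   0   0   0   4   4  12  12  12  16
  6   0   0   8   8   8  12  12  20  20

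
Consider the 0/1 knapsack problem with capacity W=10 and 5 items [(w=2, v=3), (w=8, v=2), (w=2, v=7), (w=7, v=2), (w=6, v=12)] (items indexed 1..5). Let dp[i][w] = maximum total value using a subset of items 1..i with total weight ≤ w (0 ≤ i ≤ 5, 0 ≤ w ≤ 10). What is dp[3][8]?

i\w   0   1   2   3   4   5   6   7   8   9  10
  0   0   0   0   0   0   0   0   0   0   0   0
  1   0   0   3   3   3   3   3   3   3   3   3
  2   0   0   3   3   3   3   3   3   3   3   5
  3   0   0   7   7  10  10  10  10  10  10  10
  4   0   0   7   7  10  10  10  10  10  10  10
  5   0   0   7   7  10  10  12  12  19  19  22

10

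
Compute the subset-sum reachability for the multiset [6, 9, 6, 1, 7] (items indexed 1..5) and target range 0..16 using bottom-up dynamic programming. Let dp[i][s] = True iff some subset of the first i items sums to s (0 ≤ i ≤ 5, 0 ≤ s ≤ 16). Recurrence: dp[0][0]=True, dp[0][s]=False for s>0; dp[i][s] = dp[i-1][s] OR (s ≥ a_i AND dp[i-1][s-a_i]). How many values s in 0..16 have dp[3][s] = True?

i\s   0   1   2   3   4   5   6   7   8   9  10  11  12  13  14  15  16
  0   T   F   F   F   F   F   F   F   F   F   F   F   F   F   F   F   F
  1   T   F   F   F   F   F   T   F   F   F   F   F   F   F   F   F   F
  2   T   F   F   F   F   F   T   F   F   T   F   F   F   F   F   T   F
  3   T   F   F   F   F   F   T   F   F   T   F   F   T   F   F   T   F
  4   T   T   F   F   F   F   T   T   F   T   T   F   T   T   F   T   T
  5   T   T   F   F   F   F   T   T   T   T   T   F   T   T   T   T   T

5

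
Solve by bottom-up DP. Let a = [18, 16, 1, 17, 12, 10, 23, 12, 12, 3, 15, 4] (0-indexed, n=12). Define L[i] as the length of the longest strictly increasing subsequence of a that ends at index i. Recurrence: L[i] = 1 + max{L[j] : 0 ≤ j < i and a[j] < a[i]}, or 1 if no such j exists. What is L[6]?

3

   i    0    1    2    3    4    5    6    7    8    9   10   11
a[i]   18   16    1   17   12   10   23   12   12    3   15    4
L[i]    1    1    1    2    2    2    3    3    3    2    4    3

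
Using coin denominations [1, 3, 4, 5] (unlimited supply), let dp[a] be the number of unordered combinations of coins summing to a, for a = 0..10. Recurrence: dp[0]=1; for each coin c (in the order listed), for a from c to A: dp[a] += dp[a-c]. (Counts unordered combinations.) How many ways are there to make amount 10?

after  coin     0     1     2     3     4     5     6     7     8     9    10
          1     1     1     1     1     1     1     1     1     1     1     1
          3     1     1     1     2     2     2     3     3     3     4     4
          4     1     1     1     2     3     3     4     5     6     7     8
          5     1     1     1     2     3     4     5     6     8    10    12

12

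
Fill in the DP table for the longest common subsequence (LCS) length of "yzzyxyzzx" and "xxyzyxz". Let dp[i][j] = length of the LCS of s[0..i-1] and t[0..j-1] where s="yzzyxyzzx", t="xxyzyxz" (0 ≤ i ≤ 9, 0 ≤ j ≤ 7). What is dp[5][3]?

1

   ''  x  x  y  z  y  x  z
''  0  0  0  0  0  0  0  0
 y  0  0  0  1  1  1  1  1
 z  0  0  0  1  2  2  2  2
 z  0  0  0  1  2  2  2  3
 y  0  0  0  1  2  3  3  3
 x  0  1  1  1  2  3  4  4
 y  0  1  1  2  2  3  4  4
 z  0  1  1  2  3  3  4  5
 z  0  1  1  2  3  3  4  5
 x  0  1  2  2  3  3  4  5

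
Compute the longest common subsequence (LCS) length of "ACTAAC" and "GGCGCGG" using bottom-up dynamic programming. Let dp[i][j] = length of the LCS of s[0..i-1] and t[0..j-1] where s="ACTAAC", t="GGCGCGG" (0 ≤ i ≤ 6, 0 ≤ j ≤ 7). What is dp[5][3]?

   ''  G  G  C  G  C  G  G
''  0  0  0  0  0  0  0  0
 A  0  0  0  0  0  0  0  0
 C  0  0  0  1  1  1  1  1
 T  0  0  0  1  1  1  1  1
 A  0  0  0  1  1  1  1  1
 A  0  0  0  1  1  1  1  1
 C  0  0  0  1  1  2  2  2

1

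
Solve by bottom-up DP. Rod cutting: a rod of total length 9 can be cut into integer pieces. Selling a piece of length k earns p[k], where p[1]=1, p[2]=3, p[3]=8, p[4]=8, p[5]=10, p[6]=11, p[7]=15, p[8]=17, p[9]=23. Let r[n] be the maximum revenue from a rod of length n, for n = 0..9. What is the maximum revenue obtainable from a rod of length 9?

24

   n    0    1    2    3    4    5    6    7    8    9
r[n]    0    1    3    8    9   11   16   17   19   24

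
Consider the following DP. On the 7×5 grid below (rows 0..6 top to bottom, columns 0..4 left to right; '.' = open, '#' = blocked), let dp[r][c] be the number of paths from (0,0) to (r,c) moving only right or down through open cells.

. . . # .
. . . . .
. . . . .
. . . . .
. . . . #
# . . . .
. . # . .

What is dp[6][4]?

108

r\c   0   1   2   3   4
  0   1   1   1   0   0
  1   1   2   3   3   3
  2   1   3   6   9  12
  3   1   4  10  19  31
  4   1   5  15  34   0
  5   0   5  20  54  54
  6   0   5   0  54 108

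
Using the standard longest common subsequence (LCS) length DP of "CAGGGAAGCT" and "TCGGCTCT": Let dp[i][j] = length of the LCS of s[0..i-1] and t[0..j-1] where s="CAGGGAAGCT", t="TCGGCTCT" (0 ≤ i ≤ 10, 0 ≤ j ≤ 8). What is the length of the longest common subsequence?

   ''  T  C  G  G  C  T  C  T
''  0  0  0  0  0  0  0  0  0
 C  0  0  1  1  1  1  1  1  1
 A  0  0  1  1  1  1  1  1  1
 G  0  0  1  2  2  2  2  2  2
 G  0  0  1  2  3  3  3  3  3
 G  0  0  1  2  3  3  3  3  3
 A  0  0  1  2  3  3  3  3  3
 A  0  0  1  2  3  3  3  3  3
 G  0  0  1  2  3  3  3  3  3
 C  0  0  1  2  3  4  4  4  4
 T  0  1  1  2  3  4  5  5  5

5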